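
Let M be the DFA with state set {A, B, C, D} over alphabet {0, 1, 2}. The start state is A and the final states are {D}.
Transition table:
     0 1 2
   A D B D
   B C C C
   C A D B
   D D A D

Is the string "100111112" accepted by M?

rejected

A --1--> B
B --0--> C
C --0--> A
A --1--> B
B --1--> C
C --1--> D
D --1--> A
A --1--> B
B --2--> C
End in state C, which is not an accepting state.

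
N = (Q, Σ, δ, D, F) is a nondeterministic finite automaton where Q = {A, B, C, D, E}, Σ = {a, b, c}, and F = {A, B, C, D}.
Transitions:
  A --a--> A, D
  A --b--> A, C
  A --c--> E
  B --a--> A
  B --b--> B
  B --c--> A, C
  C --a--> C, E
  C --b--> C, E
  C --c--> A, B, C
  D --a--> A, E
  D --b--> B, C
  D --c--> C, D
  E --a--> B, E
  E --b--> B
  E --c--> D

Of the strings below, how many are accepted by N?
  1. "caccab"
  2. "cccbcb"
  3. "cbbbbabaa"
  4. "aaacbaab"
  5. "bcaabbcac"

"caccab": accepted
"cccbcb": accepted
"cbbbbabaa": accepted
"aaacbaab": accepted
"bcaabbcac": accepted

5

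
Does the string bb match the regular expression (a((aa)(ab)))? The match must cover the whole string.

no

No split of bb into u·v has a matching u and ((aa)(ab)) matching v.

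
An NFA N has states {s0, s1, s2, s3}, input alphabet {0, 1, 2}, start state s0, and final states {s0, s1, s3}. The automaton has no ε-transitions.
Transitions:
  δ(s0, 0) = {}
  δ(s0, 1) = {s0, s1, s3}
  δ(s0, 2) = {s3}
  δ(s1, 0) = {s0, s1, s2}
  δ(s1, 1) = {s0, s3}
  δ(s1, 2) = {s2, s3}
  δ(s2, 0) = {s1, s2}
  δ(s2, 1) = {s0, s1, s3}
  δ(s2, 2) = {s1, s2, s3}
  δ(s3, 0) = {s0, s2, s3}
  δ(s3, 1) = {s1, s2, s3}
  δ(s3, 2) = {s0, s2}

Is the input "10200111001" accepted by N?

accepted

Start: {s0}
read 1: {s0, s1, s3}
read 0: {s0, s1, s2, s3}
read 2: {s0, s1, s2, s3}
read 0: {s0, s1, s2, s3}
read 0: {s0, s1, s2, s3}
read 1: {s0, s1, s2, s3}
read 1: {s0, s1, s2, s3}
read 1: {s0, s1, s2, s3}
read 0: {s0, s1, s2, s3}
read 0: {s0, s1, s2, s3}
read 1: {s0, s1, s2, s3}
Reachable ∩ accepting = {s0, s1, s3} — nonempty.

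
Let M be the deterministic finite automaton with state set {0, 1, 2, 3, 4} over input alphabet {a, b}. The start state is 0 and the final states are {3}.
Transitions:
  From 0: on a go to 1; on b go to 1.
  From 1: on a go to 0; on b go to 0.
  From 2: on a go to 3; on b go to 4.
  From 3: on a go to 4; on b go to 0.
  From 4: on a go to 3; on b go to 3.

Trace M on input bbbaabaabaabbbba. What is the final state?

0

0 --b--> 1
1 --b--> 0
0 --b--> 1
1 --a--> 0
0 --a--> 1
1 --b--> 0
0 --a--> 1
1 --a--> 0
0 --b--> 1
1 --a--> 0
0 --a--> 1
1 --b--> 0
0 --b--> 1
1 --b--> 0
0 --b--> 1
1 --a--> 0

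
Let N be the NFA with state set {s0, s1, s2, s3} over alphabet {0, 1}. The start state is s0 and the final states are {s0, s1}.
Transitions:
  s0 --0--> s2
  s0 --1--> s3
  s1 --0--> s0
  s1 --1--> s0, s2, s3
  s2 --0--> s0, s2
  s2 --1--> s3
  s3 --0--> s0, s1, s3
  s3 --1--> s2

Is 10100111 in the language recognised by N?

Start: {s0}
read 1: {s3}
read 0: {s0, s1, s3}
read 1: {s0, s2, s3}
read 0: {s0, s1, s2, s3}
read 0: {s0, s1, s2, s3}
read 1: {s0, s2, s3}
read 1: {s2, s3}
read 1: {s2, s3}
Reachable ∩ accepting = {} — empty.

rejected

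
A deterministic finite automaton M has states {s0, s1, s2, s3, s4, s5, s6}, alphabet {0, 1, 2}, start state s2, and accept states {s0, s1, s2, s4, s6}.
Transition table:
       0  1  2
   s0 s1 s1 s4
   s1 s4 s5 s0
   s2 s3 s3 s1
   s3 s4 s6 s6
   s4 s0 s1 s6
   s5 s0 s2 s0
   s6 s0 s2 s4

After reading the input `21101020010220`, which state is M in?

s0

s2 --2--> s1
s1 --1--> s5
s5 --1--> s2
s2 --0--> s3
s3 --1--> s6
s6 --0--> s0
s0 --2--> s4
s4 --0--> s0
s0 --0--> s1
s1 --1--> s5
s5 --0--> s0
s0 --2--> s4
s4 --2--> s6
s6 --0--> s0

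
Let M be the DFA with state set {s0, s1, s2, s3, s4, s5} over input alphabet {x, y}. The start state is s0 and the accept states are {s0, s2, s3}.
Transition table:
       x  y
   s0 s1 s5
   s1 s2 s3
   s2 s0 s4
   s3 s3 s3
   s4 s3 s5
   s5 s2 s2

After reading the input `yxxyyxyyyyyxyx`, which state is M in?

s0 --y--> s5
s5 --x--> s2
s2 --x--> s0
s0 --y--> s5
s5 --y--> s2
s2 --x--> s0
s0 --y--> s5
s5 --y--> s2
s2 --y--> s4
s4 --y--> s5
s5 --y--> s2
s2 --x--> s0
s0 --y--> s5
s5 --x--> s2

s2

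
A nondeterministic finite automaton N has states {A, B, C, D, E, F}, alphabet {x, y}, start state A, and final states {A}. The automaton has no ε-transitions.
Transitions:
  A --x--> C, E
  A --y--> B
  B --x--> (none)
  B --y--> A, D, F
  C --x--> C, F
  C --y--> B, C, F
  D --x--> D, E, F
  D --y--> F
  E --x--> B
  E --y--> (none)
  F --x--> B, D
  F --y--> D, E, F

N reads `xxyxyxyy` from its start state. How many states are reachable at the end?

Start: {A}
read x: {C, E}
read x: {B, C, F}
read y: {A, B, C, D, E, F}
read x: {B, C, D, E, F}
read y: {A, B, C, D, E, F}
read x: {B, C, D, E, F}
read y: {A, B, C, D, E, F}
read y: {A, B, C, D, E, F}
Final reachable set {A, B, C, D, E, F} has 6 states.

6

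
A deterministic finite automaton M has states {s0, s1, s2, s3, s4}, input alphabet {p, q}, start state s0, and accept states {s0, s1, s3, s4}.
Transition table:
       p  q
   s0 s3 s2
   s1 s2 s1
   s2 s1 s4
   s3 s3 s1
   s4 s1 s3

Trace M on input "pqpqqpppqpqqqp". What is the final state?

s2

s0 --p--> s3
s3 --q--> s1
s1 --p--> s2
s2 --q--> s4
s4 --q--> s3
s3 --p--> s3
s3 --p--> s3
s3 --p--> s3
s3 --q--> s1
s1 --p--> s2
s2 --q--> s4
s4 --q--> s3
s3 --q--> s1
s1 --p--> s2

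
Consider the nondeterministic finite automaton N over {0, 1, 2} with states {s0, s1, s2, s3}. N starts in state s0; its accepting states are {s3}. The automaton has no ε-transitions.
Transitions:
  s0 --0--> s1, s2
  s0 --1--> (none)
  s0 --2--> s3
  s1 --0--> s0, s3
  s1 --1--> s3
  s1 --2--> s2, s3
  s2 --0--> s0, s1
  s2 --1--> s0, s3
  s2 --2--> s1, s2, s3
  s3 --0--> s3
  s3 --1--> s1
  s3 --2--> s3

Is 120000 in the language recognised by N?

rejected

Start: {s0}
read 1: {}
The reachable set is empty and stays empty for the remaining 5 symbols.
Reachable ∩ accepting = {} — empty.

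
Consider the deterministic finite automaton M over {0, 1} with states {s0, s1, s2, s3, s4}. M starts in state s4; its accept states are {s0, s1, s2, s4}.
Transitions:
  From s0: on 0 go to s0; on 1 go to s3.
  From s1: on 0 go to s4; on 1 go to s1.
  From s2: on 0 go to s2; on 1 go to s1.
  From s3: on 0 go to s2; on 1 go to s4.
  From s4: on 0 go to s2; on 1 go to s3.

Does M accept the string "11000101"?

s4 --1--> s3
s3 --1--> s4
s4 --0--> s2
s2 --0--> s2
s2 --0--> s2
s2 --1--> s1
s1 --0--> s4
s4 --1--> s3
End in state s3, which is not an accepting state.

rejected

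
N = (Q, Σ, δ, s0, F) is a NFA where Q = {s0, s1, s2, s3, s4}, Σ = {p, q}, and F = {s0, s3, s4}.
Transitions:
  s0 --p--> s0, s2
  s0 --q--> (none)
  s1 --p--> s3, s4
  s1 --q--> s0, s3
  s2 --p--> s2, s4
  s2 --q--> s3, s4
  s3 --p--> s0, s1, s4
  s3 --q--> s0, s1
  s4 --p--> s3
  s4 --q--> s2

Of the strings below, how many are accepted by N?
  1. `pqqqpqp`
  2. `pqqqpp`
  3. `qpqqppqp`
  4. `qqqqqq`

`pqqqpqp`: accepted
`pqqqpp`: accepted
`qpqqppqp`: rejected
`qqqqqq`: rejected

2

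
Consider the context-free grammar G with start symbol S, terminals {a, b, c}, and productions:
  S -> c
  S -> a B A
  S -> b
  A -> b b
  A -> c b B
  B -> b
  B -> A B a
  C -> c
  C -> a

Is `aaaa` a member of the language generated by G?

no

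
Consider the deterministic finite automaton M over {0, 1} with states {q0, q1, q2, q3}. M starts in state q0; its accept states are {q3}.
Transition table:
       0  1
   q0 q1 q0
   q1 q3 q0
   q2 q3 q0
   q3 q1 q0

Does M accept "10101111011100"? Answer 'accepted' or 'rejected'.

accepted

q0 --1--> q0
q0 --0--> q1
q1 --1--> q0
q0 --0--> q1
q1 --1--> q0
q0 --1--> q0
q0 --1--> q0
q0 --1--> q0
q0 --0--> q1
q1 --1--> q0
q0 --1--> q0
q0 --1--> q0
q0 --0--> q1
q1 --0--> q3
End in state q3, which is an accepting state.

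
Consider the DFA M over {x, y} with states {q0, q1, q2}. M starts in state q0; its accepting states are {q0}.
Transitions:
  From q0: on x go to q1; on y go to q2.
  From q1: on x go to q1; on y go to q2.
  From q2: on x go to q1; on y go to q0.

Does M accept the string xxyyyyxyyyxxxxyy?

q0 --x--> q1
q1 --x--> q1
q1 --y--> q2
q2 --y--> q0
q0 --y--> q2
q2 --y--> q0
q0 --x--> q1
q1 --y--> q2
q2 --y--> q0
q0 --y--> q2
q2 --x--> q1
q1 --x--> q1
q1 --x--> q1
q1 --x--> q1
q1 --y--> q2
q2 --y--> q0
End in state q0, which is an accepting state.

accepted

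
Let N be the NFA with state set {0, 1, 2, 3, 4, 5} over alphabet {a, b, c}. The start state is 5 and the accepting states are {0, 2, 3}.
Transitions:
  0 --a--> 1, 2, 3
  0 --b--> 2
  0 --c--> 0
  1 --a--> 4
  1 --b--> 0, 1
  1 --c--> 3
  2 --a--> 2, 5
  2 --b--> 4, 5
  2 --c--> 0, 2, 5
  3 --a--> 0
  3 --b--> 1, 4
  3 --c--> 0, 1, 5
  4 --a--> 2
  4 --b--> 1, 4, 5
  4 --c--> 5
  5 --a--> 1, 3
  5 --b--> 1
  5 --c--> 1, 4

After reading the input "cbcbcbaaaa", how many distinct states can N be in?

6

Start: {5}
read c: {1, 4}
read b: {0, 1, 4, 5}
read c: {0, 1, 3, 4, 5}
read b: {0, 1, 2, 4, 5}
read c: {0, 1, 2, 3, 4, 5}
read b: {0, 1, 2, 4, 5}
read a: {1, 2, 3, 4, 5}
read a: {0, 1, 2, 3, 4, 5}
read a: {0, 1, 2, 3, 4, 5}
read a: {0, 1, 2, 3, 4, 5}
Final reachable set {0, 1, 2, 3, 4, 5} has 6 states.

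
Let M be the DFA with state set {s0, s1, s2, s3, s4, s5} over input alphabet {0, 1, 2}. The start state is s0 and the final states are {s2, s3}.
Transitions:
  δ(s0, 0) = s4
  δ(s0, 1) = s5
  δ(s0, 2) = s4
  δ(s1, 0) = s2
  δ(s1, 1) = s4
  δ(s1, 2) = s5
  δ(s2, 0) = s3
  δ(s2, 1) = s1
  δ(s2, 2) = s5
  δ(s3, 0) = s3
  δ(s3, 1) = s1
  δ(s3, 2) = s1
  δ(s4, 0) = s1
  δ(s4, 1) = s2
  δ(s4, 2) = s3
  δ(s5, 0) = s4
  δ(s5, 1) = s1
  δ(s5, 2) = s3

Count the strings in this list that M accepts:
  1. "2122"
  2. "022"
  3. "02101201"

"2122": accepted
"022": rejected
"02101201": accepted

2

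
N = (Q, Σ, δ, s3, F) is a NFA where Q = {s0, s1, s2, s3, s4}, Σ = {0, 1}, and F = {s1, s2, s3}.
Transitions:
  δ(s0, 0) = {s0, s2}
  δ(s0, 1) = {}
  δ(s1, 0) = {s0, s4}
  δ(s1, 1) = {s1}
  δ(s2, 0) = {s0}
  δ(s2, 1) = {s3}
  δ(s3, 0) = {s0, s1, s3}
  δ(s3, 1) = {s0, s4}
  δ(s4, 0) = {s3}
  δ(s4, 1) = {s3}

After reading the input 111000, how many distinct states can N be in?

Start: {s3}
read 1: {s0, s4}
read 1: {s3}
read 1: {s0, s4}
read 0: {s0, s2, s3}
read 0: {s0, s1, s2, s3}
read 0: {s0, s1, s2, s3, s4}
Final reachable set {s0, s1, s2, s3, s4} has 5 states.

5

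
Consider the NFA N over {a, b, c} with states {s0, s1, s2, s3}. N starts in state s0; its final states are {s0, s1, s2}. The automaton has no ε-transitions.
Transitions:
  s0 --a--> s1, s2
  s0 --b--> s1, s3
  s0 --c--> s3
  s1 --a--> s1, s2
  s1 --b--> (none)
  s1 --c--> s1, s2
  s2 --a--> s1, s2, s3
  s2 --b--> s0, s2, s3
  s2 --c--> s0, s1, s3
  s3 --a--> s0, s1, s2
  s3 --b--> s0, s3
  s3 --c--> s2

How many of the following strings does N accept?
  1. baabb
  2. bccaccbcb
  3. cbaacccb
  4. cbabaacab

baabb: accepted
bccaccbcb: accepted
cbaacccb: accepted
cbabaacab: accepted

4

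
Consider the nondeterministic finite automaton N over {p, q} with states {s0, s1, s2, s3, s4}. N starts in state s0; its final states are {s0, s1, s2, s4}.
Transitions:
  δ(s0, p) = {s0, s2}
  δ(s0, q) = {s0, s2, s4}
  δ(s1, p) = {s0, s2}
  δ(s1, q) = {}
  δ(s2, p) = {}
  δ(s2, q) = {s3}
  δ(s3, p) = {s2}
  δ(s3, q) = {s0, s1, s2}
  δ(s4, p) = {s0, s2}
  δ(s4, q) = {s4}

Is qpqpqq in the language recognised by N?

Start: {s0}
read q: {s0, s2, s4}
read p: {s0, s2}
read q: {s0, s2, s3, s4}
read p: {s0, s2}
read q: {s0, s2, s3, s4}
read q: {s0, s1, s2, s3, s4}
Reachable ∩ accepting = {s0, s1, s2, s4} — nonempty.

accepted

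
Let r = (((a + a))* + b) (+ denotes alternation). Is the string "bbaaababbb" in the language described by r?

no

Neither ((a+a))* nor b matches bbaaababbb.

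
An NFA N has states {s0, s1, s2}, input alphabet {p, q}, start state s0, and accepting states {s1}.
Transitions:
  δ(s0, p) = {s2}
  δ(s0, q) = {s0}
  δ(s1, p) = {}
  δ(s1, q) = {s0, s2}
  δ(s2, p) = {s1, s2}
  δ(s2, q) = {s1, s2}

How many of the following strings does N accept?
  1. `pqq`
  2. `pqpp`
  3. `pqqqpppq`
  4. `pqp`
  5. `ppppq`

`pqq`: accepted
`pqpp`: accepted
`pqqqpppq`: accepted
`pqp`: accepted
`ppppq`: accepted

5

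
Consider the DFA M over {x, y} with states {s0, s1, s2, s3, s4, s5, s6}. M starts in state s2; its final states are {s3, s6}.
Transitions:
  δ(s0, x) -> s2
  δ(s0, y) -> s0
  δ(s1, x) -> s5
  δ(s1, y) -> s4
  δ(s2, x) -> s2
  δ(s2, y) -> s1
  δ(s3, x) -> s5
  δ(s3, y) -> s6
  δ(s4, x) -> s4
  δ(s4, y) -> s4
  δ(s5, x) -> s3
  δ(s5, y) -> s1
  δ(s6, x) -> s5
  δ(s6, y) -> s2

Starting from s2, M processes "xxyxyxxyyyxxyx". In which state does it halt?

s5

s2 --x--> s2
s2 --x--> s2
s2 --y--> s1
s1 --x--> s5
s5 --y--> s1
s1 --x--> s5
s5 --x--> s3
s3 --y--> s6
s6 --y--> s2
s2 --y--> s1
s1 --x--> s5
s5 --x--> s3
s3 --y--> s6
s6 --x--> s5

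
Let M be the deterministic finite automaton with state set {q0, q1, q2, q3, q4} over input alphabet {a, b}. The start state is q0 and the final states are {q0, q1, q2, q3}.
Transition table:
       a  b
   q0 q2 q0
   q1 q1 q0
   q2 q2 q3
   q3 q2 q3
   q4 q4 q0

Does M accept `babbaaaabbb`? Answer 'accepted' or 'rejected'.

accepted

q0 --b--> q0
q0 --a--> q2
q2 --b--> q3
q3 --b--> q3
q3 --a--> q2
q2 --a--> q2
q2 --a--> q2
q2 --a--> q2
q2 --b--> q3
q3 --b--> q3
q3 --b--> q3
End in state q3, which is an accepting state.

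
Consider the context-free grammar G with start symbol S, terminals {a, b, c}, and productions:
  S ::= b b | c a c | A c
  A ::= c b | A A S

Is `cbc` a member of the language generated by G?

yes

S ⇒ Ac ⇒ cbc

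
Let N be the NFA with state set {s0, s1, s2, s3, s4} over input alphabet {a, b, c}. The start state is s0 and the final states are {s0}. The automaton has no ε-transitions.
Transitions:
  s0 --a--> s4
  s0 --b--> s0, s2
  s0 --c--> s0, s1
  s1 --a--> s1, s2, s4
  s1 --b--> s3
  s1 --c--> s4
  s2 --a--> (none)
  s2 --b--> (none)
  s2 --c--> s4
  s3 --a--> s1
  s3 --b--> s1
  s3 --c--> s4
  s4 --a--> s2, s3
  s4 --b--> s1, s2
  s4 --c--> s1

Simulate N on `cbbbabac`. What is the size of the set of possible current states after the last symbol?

2

Start: {s0}
read c: {s0, s1}
read b: {s0, s2, s3}
read b: {s0, s1, s2}
read b: {s0, s2, s3}
read a: {s1, s4}
read b: {s1, s2, s3}
read a: {s1, s2, s4}
read c: {s1, s4}
Final reachable set {s1, s4} has 2 states.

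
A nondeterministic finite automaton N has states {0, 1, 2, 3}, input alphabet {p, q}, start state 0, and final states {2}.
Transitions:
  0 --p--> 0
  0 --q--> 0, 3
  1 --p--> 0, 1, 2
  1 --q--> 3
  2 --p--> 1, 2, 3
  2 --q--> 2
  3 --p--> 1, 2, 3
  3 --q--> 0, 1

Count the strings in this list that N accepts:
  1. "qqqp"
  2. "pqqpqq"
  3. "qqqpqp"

"qqqp": accepted
"pqqpqq": accepted
"qqqpqp": accepted

3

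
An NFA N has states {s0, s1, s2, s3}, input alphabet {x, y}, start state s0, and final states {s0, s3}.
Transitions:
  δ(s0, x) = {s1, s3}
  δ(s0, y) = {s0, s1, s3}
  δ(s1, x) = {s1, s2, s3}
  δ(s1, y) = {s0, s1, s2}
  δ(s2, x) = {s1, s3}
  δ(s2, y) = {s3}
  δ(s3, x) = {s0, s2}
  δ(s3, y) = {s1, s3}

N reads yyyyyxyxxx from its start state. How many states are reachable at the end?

Start: {s0}
read y: {s0, s1, s3}
read y: {s0, s1, s2, s3}
read y: {s0, s1, s2, s3}
read y: {s0, s1, s2, s3}
read y: {s0, s1, s2, s3}
read x: {s0, s1, s2, s3}
read y: {s0, s1, s2, s3}
read x: {s0, s1, s2, s3}
read x: {s0, s1, s2, s3}
read x: {s0, s1, s2, s3}
Final reachable set {s0, s1, s2, s3} has 4 states.

4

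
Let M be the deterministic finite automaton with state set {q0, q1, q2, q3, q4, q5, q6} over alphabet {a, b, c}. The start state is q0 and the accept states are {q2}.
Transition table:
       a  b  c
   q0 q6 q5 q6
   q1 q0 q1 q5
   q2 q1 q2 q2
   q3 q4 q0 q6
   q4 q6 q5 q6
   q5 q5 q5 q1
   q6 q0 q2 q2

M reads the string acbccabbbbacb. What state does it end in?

q2

q0 --a--> q6
q6 --c--> q2
q2 --b--> q2
q2 --c--> q2
q2 --c--> q2
q2 --a--> q1
q1 --b--> q1
q1 --b--> q1
q1 --b--> q1
q1 --b--> q1
q1 --a--> q0
q0 --c--> q6
q6 --b--> q2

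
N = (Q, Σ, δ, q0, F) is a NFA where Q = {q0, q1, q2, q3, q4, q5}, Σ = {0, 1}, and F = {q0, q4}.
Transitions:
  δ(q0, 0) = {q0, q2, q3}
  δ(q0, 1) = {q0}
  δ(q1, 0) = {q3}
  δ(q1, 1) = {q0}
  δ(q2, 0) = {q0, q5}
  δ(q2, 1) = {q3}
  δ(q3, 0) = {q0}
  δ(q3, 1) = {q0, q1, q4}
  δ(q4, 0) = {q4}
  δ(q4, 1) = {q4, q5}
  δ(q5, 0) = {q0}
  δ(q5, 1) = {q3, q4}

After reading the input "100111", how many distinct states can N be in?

4

Start: {q0}
read 1: {q0}
read 0: {q0, q2, q3}
read 0: {q0, q2, q3, q5}
read 1: {q0, q1, q3, q4}
read 1: {q0, q1, q4, q5}
read 1: {q0, q3, q4, q5}
Final reachable set {q0, q3, q4, q5} has 4 states.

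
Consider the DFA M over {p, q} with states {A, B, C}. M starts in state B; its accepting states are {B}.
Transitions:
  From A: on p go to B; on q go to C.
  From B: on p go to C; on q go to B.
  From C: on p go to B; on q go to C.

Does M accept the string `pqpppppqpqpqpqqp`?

accepted

B --p--> C
C --q--> C
C --p--> B
B --p--> C
C --p--> B
B --p--> C
C --p--> B
B --q--> B
B --p--> C
C --q--> C
C --p--> B
B --q--> B
B --p--> C
C --q--> C
C --q--> C
C --p--> B
End in state B, which is an accepting state.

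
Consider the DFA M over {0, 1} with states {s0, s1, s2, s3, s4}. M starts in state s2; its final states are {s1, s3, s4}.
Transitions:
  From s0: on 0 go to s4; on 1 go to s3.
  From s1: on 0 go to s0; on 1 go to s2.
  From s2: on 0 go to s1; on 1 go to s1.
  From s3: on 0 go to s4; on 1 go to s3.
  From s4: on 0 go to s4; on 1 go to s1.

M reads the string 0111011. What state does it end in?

s1

s2 --0--> s1
s1 --1--> s2
s2 --1--> s1
s1 --1--> s2
s2 --0--> s1
s1 --1--> s2
s2 --1--> s1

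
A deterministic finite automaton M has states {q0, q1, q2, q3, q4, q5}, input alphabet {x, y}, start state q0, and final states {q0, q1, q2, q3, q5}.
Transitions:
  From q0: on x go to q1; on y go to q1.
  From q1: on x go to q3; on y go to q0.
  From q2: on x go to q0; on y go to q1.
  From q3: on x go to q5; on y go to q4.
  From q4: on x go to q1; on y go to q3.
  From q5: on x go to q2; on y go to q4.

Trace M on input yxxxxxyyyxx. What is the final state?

q3

q0 --y--> q1
q1 --x--> q3
q3 --x--> q5
q5 --x--> q2
q2 --x--> q0
q0 --x--> q1
q1 --y--> q0
q0 --y--> q1
q1 --y--> q0
q0 --x--> q1
q1 --x--> q3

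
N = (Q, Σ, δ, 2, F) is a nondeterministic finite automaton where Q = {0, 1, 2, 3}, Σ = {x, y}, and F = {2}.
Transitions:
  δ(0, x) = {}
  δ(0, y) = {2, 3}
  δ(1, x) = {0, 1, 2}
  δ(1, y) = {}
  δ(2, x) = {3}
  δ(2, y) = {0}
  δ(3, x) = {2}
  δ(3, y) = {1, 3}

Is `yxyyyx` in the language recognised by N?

Start: {2}
read y: {0}
read x: {}
The reachable set is empty and stays empty for the remaining 4 symbols.
Reachable ∩ accepting = {} — empty.

rejected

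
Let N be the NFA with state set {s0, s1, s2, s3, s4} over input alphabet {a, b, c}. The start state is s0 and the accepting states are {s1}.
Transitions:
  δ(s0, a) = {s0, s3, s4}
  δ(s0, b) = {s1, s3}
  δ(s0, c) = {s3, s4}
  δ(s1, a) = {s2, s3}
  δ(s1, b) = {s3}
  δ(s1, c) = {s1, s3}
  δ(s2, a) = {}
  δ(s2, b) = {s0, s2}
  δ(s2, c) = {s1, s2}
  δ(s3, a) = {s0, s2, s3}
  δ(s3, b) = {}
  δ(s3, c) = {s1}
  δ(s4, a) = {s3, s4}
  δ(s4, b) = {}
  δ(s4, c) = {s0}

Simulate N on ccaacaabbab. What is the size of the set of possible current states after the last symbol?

Start: {s0}
read c: {s3, s4}
read c: {s0, s1}
read a: {s0, s2, s3, s4}
read a: {s0, s2, s3, s4}
read c: {s0, s1, s2, s3, s4}
read a: {s0, s2, s3, s4}
read a: {s0, s2, s3, s4}
read b: {s0, s1, s2, s3}
read b: {s0, s1, s2, s3}
read a: {s0, s2, s3, s4}
read b: {s0, s1, s2, s3}
Final reachable set {s0, s1, s2, s3} has 4 states.

4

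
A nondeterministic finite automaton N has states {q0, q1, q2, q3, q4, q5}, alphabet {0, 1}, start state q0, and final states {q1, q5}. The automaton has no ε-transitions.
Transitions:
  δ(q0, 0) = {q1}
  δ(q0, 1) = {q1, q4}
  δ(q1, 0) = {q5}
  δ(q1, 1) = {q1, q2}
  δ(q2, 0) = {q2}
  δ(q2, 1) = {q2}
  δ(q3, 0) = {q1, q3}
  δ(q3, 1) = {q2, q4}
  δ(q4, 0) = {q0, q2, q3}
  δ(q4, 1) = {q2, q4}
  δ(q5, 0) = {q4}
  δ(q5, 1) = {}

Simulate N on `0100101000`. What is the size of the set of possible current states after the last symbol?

Start: {q0}
read 0: {q1}
read 1: {q1, q2}
read 0: {q2, q5}
read 0: {q2, q4}
read 1: {q2, q4}
read 0: {q0, q2, q3}
read 1: {q1, q2, q4}
read 0: {q0, q2, q3, q5}
read 0: {q1, q2, q3, q4}
read 0: {q0, q1, q2, q3, q5}
Final reachable set {q0, q1, q2, q3, q5} has 5 states.

5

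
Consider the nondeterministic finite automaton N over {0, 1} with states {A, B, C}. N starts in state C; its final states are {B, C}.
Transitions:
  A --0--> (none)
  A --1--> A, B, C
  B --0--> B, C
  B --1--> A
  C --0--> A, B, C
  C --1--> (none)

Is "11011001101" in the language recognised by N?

Start: {C}
read 1: {}
The reachable set is empty and stays empty for the remaining 10 symbols.
Reachable ∩ accepting = {} — empty.

rejected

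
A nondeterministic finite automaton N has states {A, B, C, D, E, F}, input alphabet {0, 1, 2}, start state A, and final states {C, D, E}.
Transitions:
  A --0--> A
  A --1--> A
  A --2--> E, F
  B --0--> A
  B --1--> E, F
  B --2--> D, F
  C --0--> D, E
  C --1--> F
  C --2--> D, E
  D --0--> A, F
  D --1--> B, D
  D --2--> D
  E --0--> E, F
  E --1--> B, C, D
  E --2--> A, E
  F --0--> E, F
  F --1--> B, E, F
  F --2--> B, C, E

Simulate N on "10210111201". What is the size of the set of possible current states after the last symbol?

6

Start: {A}
read 1: {A}
read 0: {A}
read 2: {E, F}
read 1: {B, C, D, E, F}
read 0: {A, D, E, F}
read 1: {A, B, C, D, E, F}
read 1: {A, B, C, D, E, F}
read 1: {A, B, C, D, E, F}
read 2: {A, B, C, D, E, F}
read 0: {A, D, E, F}
read 1: {A, B, C, D, E, F}
Final reachable set {A, B, C, D, E, F} has 6 states.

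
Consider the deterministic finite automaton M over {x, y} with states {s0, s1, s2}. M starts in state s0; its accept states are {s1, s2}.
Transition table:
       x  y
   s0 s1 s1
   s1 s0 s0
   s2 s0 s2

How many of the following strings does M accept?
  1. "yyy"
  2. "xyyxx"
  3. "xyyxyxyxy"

3

"yyy": accepted
"xyyxx": accepted
"xyyxyxyxy": accepted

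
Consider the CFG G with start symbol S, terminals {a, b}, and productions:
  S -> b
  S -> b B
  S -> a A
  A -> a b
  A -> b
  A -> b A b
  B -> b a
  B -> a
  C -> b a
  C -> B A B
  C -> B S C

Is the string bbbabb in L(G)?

no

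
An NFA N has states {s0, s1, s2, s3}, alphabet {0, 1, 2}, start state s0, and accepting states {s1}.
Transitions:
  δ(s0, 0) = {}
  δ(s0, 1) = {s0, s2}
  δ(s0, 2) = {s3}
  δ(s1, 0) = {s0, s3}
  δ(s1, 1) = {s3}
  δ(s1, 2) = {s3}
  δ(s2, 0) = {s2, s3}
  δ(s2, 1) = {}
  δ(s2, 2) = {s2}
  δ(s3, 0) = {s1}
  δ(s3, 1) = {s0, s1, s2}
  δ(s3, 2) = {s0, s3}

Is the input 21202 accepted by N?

rejected

Start: {s0}
read 2: {s3}
read 1: {s0, s1, s2}
read 2: {s2, s3}
read 0: {s1, s2, s3}
read 2: {s0, s2, s3}
Reachable ∩ accepting = {} — empty.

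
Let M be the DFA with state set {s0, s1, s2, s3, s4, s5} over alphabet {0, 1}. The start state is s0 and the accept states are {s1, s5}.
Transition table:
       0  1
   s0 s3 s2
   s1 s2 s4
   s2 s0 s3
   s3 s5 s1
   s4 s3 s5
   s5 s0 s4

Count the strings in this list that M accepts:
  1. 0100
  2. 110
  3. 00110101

1

0100: rejected
110: accepted
00110101: rejected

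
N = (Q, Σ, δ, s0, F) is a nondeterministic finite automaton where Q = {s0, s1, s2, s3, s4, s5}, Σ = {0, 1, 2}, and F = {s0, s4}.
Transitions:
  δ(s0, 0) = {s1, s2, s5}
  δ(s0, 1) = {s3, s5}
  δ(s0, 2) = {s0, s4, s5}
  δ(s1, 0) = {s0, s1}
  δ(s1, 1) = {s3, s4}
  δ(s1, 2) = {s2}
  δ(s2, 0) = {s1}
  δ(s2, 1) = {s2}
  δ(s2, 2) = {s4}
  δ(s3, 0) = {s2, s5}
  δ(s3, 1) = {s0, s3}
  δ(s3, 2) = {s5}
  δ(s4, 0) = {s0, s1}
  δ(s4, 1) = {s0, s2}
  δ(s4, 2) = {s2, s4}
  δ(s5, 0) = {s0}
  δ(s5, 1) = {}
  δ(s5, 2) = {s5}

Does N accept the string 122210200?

Start: {s0}
read 1: {s3, s5}
read 2: {s5}
read 2: {s5}
read 2: {s5}
read 1: {}
The reachable set is empty and stays empty for the remaining 4 symbols.
Reachable ∩ accepting = {} — empty.

rejected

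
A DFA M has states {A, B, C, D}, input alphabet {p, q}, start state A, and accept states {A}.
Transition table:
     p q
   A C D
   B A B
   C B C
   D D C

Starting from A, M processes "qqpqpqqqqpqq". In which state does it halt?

B

A --q--> D
D --q--> C
C --p--> B
B --q--> B
B --p--> A
A --q--> D
D --q--> C
C --q--> C
C --q--> C
C --p--> B
B --q--> B
B --q--> B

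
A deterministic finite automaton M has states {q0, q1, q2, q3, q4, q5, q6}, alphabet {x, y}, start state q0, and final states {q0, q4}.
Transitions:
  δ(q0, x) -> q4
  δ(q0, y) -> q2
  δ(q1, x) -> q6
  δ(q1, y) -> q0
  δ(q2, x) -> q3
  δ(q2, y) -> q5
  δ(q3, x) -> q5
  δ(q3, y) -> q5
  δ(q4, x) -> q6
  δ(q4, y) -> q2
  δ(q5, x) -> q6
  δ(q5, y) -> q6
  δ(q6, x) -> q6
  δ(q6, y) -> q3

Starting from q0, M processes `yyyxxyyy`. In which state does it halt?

q6

q0 --y--> q2
q2 --y--> q5
q5 --y--> q6
q6 --x--> q6
q6 --x--> q6
q6 --y--> q3
q3 --y--> q5
q5 --y--> q6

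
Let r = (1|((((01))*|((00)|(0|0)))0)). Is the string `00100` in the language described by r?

no

Neither 1 nor ((((01))*|((00)|(0|0)))0) matches 00100.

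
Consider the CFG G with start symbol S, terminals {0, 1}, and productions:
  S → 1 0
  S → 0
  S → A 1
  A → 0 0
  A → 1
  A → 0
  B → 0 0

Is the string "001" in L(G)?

yes

S ⇒ A1 ⇒ 001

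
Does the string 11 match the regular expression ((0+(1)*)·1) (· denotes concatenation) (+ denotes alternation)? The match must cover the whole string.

Split as 1·1: (0+(1)*) matches 1 and 1 matches 1.

yes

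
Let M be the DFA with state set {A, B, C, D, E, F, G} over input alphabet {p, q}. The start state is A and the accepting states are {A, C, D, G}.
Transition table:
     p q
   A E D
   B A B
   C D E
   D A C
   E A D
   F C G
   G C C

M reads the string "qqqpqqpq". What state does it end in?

A --q--> D
D --q--> C
C --q--> E
E --p--> A
A --q--> D
D --q--> C
C --p--> D
D --q--> C

C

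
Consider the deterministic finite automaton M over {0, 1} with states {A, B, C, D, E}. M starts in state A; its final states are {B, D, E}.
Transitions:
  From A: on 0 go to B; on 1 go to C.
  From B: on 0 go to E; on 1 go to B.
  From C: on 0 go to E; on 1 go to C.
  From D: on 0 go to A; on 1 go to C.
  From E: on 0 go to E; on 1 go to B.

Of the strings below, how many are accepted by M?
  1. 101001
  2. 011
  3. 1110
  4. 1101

101001: accepted
011: accepted
1110: accepted
1101: accepted

4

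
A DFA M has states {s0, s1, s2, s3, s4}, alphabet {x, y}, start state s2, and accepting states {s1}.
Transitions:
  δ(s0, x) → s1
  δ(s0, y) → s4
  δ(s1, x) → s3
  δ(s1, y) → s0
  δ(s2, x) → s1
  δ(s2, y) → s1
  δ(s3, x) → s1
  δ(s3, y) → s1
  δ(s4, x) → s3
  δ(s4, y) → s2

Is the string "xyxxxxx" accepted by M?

accepted

s2 --x--> s1
s1 --y--> s0
s0 --x--> s1
s1 --x--> s3
s3 --x--> s1
s1 --x--> s3
s3 --x--> s1
End in state s1, which is an accepting state.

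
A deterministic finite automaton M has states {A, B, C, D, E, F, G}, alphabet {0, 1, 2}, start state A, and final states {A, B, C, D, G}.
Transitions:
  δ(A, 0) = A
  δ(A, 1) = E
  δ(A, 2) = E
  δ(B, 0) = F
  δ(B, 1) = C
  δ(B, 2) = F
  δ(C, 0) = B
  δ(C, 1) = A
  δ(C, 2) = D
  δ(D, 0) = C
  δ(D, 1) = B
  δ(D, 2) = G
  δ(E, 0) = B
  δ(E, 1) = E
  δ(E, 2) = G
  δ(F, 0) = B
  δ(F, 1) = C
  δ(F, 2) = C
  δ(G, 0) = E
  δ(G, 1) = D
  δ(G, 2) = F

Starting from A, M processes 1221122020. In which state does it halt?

A --1--> E
E --2--> G
G --2--> F
F --1--> C
C --1--> A
A --2--> E
E --2--> G
G --0--> E
E --2--> G
G --0--> E

E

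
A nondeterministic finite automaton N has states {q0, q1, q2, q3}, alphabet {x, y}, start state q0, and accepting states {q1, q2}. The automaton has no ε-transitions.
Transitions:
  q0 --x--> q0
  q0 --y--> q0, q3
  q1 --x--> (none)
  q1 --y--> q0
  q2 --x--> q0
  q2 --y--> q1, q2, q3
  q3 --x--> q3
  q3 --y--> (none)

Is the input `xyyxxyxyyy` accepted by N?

Start: {q0}
read x: {q0}
read y: {q0, q3}
read y: {q0, q3}
read x: {q0, q3}
read x: {q0, q3}
read y: {q0, q3}
read x: {q0, q3}
read y: {q0, q3}
read y: {q0, q3}
read y: {q0, q3}
Reachable ∩ accepting = {} — empty.

rejected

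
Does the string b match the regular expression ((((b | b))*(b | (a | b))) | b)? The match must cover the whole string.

The left alternative (((b|b))*(b|(a|b))) matches b.

yes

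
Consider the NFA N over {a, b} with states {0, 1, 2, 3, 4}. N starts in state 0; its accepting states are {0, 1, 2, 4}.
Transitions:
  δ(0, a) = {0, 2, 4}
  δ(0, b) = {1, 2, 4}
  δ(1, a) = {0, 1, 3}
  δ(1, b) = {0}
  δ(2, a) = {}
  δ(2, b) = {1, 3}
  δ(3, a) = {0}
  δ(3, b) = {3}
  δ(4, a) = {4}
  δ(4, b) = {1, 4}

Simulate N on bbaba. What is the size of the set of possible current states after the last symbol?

Start: {0}
read b: {1, 2, 4}
read b: {0, 1, 3, 4}
read a: {0, 1, 2, 3, 4}
read b: {0, 1, 2, 3, 4}
read a: {0, 1, 2, 3, 4}
Final reachable set {0, 1, 2, 3, 4} has 5 states.

5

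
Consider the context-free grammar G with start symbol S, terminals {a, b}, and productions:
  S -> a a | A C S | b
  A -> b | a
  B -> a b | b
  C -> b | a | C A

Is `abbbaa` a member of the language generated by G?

S ⇒ ACS ⇒ aCS ⇒ abS ⇒ abACS ⇒ abbCS ⇒ abbbS ⇒ abbbaa

yes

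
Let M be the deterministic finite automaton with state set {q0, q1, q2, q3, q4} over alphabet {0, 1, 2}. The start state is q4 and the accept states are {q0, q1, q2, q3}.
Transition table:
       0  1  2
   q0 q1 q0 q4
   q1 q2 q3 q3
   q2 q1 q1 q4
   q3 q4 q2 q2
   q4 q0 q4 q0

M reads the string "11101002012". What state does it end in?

q4 --1--> q4
q4 --1--> q4
q4 --1--> q4
q4 --0--> q0
q0 --1--> q0
q0 --0--> q1
q1 --0--> q2
q2 --2--> q4
q4 --0--> q0
q0 --1--> q0
q0 --2--> q4

q4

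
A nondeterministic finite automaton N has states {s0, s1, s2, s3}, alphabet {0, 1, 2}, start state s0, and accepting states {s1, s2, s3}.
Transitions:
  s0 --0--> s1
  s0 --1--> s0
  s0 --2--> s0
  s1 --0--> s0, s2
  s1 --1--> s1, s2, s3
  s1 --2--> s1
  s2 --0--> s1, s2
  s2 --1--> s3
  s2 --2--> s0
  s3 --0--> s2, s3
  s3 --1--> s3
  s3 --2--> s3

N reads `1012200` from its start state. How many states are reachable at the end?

Start: {s0}
read 1: {s0}
read 0: {s1}
read 1: {s1, s2, s3}
read 2: {s0, s1, s3}
read 2: {s0, s1, s3}
read 0: {s0, s1, s2, s3}
read 0: {s0, s1, s2, s3}
Final reachable set {s0, s1, s2, s3} has 4 states.

4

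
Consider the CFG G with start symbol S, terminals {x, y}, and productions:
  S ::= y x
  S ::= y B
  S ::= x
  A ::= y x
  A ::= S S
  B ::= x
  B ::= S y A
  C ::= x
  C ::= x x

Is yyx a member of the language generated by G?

no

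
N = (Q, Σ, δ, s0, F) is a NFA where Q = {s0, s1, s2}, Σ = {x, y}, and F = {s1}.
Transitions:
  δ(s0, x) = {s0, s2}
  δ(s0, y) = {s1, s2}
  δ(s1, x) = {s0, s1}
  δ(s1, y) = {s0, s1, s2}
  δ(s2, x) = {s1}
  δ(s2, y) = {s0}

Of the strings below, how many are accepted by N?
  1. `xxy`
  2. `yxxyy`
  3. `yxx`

`xxy`: accepted
`yxxyy`: accepted
`yxx`: accepted

3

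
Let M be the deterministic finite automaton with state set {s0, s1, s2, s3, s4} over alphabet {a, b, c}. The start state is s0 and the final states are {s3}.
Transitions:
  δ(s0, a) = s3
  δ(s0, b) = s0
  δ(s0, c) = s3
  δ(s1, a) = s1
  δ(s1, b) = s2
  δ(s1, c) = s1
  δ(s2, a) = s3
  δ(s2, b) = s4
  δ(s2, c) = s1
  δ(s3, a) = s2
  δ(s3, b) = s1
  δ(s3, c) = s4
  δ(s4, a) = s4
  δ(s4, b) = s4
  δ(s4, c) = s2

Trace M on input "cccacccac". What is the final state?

s0 --c--> s3
s3 --c--> s4
s4 --c--> s2
s2 --a--> s3
s3 --c--> s4
s4 --c--> s2
s2 --c--> s1
s1 --a--> s1
s1 --c--> s1

s1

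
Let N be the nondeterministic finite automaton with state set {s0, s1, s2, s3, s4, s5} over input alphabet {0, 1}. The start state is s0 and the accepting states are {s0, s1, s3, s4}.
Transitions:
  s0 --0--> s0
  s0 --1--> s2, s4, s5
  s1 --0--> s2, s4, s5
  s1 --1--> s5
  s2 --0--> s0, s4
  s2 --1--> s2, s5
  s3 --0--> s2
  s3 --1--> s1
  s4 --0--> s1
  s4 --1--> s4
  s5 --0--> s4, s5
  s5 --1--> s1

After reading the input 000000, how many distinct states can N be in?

1

Start: {s0}
read 0: {s0}
read 0: {s0}
read 0: {s0}
read 0: {s0}
read 0: {s0}
read 0: {s0}
Final reachable set {s0} has 1 state.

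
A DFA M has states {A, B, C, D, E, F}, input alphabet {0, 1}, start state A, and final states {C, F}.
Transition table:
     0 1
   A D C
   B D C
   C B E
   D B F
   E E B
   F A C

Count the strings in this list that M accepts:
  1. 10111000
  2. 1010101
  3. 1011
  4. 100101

2

10111000: rejected
1010101: accepted
1011: rejected
100101: accepted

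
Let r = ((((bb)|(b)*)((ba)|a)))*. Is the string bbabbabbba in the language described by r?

Split into 3 pieces bba · bba · bbba; each matches (((bb)|(b)*)((ba)|a)).

yes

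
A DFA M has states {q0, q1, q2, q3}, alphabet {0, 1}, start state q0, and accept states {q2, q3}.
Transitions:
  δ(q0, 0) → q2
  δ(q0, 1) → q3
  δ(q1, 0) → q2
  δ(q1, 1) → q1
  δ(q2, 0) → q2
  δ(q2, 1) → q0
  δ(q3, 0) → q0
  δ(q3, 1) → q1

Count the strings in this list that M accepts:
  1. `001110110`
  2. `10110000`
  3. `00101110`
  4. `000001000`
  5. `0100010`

`001110110`: rejected
`10110000`: accepted
`00101110`: accepted
`000001000`: accepted
`0100010`: accepted

4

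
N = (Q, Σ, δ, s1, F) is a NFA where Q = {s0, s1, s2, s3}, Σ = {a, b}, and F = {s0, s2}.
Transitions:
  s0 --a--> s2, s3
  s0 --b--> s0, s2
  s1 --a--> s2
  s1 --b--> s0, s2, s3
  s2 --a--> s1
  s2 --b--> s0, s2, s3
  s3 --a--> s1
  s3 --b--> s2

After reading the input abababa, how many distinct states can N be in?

3

Start: {s1}
read a: {s2}
read b: {s0, s2, s3}
read a: {s1, s2, s3}
read b: {s0, s2, s3}
read a: {s1, s2, s3}
read b: {s0, s2, s3}
read a: {s1, s2, s3}
Final reachable set {s1, s2, s3} has 3 states.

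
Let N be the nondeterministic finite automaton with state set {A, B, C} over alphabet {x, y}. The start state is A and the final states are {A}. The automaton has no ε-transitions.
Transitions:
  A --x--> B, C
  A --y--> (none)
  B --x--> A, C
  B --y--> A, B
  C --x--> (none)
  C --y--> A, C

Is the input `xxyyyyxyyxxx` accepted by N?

Start: {A}
read x: {B, C}
read x: {A, C}
read y: {A, C}
read y: {A, C}
read y: {A, C}
read y: {A, C}
read x: {B, C}
read y: {A, B, C}
read y: {A, B, C}
read x: {A, B, C}
read x: {A, B, C}
read x: {A, B, C}
Reachable ∩ accepting = {A} — nonempty.

accepted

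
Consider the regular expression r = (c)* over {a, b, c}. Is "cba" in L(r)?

cba cannot be split into zero or more pieces each matching c.

no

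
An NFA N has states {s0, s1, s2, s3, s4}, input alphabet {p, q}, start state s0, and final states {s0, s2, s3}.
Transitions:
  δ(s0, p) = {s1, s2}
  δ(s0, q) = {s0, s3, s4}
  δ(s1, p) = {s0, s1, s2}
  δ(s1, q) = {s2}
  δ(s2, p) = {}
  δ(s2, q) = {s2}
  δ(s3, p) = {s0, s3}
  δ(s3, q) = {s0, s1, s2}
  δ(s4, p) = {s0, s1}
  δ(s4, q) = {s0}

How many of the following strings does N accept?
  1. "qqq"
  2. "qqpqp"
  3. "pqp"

"qqq": accepted
"qqpqp": accepted
"pqp": rejected

2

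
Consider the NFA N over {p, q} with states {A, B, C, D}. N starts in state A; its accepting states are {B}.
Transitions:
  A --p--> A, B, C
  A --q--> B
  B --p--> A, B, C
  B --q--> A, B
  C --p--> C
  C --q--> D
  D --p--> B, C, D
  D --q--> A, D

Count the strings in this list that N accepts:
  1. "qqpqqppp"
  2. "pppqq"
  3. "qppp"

3

"qqpqqppp": accepted
"pppqq": accepted
"qppp": accepted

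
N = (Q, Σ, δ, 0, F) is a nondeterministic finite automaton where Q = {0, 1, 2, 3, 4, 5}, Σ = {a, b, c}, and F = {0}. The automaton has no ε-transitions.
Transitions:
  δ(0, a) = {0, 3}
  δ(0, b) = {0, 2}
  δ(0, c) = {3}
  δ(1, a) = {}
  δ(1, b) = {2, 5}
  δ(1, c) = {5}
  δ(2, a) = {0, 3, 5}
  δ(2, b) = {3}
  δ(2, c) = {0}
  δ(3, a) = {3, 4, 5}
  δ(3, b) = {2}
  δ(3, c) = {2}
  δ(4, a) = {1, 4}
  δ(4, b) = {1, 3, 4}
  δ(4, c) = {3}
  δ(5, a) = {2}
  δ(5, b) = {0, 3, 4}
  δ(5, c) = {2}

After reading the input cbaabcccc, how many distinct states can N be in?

3

Start: {0}
read c: {3}
read b: {2}
read a: {0, 3, 5}
read a: {0, 2, 3, 4, 5}
read b: {0, 1, 2, 3, 4}
read c: {0, 2, 3, 5}
read c: {0, 2, 3}
read c: {0, 2, 3}
read c: {0, 2, 3}
Final reachable set {0, 2, 3} has 3 states.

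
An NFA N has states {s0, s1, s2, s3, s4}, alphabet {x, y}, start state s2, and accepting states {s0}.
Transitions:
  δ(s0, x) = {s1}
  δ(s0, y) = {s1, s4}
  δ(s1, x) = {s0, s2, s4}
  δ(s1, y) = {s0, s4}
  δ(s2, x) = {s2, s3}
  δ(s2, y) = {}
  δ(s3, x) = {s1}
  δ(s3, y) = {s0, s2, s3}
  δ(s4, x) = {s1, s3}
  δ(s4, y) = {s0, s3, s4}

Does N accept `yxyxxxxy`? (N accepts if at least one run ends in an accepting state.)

Start: {s2}
read y: {}
The reachable set is empty and stays empty for the remaining 7 symbols.
Reachable ∩ accepting = {} — empty.

rejected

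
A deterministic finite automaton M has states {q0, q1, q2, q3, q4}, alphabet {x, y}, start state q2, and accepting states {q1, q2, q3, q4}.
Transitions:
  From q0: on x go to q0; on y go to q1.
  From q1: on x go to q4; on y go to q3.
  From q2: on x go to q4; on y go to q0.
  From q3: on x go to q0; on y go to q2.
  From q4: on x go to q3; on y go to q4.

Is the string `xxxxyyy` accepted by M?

q2 --x--> q4
q4 --x--> q3
q3 --x--> q0
q0 --x--> q0
q0 --y--> q1
q1 --y--> q3
q3 --y--> q2
End in state q2, which is an accepting state.

accepted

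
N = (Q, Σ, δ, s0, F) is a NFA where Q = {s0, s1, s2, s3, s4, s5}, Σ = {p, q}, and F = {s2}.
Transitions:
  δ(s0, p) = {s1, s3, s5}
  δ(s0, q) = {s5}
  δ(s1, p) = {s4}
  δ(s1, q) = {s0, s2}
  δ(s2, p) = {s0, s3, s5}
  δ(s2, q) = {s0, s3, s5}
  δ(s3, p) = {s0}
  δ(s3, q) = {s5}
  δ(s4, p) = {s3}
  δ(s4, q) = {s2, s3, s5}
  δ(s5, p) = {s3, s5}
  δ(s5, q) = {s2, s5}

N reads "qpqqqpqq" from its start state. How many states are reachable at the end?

Start: {s0}
read q: {s5}
read p: {s3, s5}
read q: {s2, s5}
read q: {s0, s2, s3, s5}
read q: {s0, s2, s3, s5}
read p: {s0, s1, s3, s5}
read q: {s0, s2, s5}
read q: {s0, s2, s3, s5}
Final reachable set {s0, s2, s3, s5} has 4 states.

4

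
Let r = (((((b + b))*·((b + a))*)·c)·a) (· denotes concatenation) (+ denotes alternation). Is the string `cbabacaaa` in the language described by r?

No split of cbabacaaa into u·v has ((((b+b))*·((b+a))*)·c) matching u and a matching v.

no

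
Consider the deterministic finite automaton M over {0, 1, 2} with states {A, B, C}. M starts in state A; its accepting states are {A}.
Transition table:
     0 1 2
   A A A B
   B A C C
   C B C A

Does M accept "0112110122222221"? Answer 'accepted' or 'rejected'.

A --0--> A
A --1--> A
A --1--> A
A --2--> B
B --1--> C
C --1--> C
C --0--> B
B --1--> C
C --2--> A
A --2--> B
B --2--> C
C --2--> A
A --2--> B
B --2--> C
C --2--> A
A --1--> A
End in state A, which is an accepting state.

accepted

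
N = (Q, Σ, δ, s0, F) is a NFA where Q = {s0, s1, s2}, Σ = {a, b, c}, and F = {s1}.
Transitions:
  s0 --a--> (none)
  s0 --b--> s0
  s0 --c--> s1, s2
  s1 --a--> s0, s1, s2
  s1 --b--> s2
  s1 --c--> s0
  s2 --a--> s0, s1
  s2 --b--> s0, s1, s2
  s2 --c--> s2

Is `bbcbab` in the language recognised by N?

accepted

Start: {s0}
read b: {s0}
read b: {s0}
read c: {s1, s2}
read b: {s0, s1, s2}
read a: {s0, s1, s2}
read b: {s0, s1, s2}
Reachable ∩ accepting = {s1} — nonempty.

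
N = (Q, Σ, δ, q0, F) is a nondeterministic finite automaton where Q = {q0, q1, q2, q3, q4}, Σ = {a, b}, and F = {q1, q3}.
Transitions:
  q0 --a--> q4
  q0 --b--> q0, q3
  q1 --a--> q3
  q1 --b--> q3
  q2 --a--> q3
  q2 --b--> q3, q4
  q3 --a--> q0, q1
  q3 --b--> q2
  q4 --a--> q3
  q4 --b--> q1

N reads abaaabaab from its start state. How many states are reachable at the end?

2

Start: {q0}
read a: {q4}
read b: {q1}
read a: {q3}
read a: {q0, q1}
read a: {q3, q4}
read b: {q1, q2}
read a: {q3}
read a: {q0, q1}
read b: {q0, q3}
Final reachable set {q0, q3} has 2 states.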